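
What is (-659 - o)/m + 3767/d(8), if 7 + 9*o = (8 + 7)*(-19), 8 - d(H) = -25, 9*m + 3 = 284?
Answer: 872440/9273 ≈ 94.084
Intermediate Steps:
m = 281/9 (m = -⅓ + (⅑)*284 = -⅓ + 284/9 = 281/9 ≈ 31.222)
d(H) = 33 (d(H) = 8 - 1*(-25) = 8 + 25 = 33)
o = -292/9 (o = -7/9 + ((8 + 7)*(-19))/9 = -7/9 + (15*(-19))/9 = -7/9 + (⅑)*(-285) = -7/9 - 95/3 = -292/9 ≈ -32.444)
(-659 - o)/m + 3767/d(8) = (-659 - 1*(-292/9))/(281/9) + 3767/33 = (-659 + 292/9)*(9/281) + 3767*(1/33) = -5639/9*9/281 + 3767/33 = -5639/281 + 3767/33 = 872440/9273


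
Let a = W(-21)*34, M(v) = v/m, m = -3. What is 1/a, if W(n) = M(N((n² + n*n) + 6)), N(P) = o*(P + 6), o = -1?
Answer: 1/10132 ≈ 9.8697e-5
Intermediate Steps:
N(P) = -6 - P (N(P) = -(P + 6) = -(6 + P) = -6 - P)
M(v) = -v/3 (M(v) = v/(-3) = v*(-⅓) = -v/3)
W(n) = 4 + 2*n²/3 (W(n) = -(-6 - ((n² + n*n) + 6))/3 = -(-6 - ((n² + n²) + 6))/3 = -(-6 - (2*n² + 6))/3 = -(-6 - (6 + 2*n²))/3 = -(-6 + (-6 - 2*n²))/3 = -(-12 - 2*n²)/3 = 4 + 2*n²/3)
a = 10132 (a = (4 + (⅔)*(-21)²)*34 = (4 + (⅔)*441)*34 = (4 + 294)*34 = 298*34 = 10132)
1/a = 1/10132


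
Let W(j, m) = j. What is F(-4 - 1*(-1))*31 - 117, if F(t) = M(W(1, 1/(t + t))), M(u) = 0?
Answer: -117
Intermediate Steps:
F(t) = 0
F(-4 - 1*(-1))*31 - 117 = 0*31 - 117 = 0 - 117 = -117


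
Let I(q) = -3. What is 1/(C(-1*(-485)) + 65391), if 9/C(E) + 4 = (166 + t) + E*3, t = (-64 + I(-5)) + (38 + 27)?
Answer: 1615/105606474 ≈ 1.5293e-5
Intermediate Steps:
t = -2 (t = (-64 - 3) + (38 + 27) = -67 + 65 = -2)
C(E) = 9/(160 + 3*E) (C(E) = 9/(-4 + ((166 - 2) + E*3)) = 9/(-4 + (164 + 3*E)) = 9/(160 + 3*E))
1/(C(-1*(-485)) + 65391) = 1/(9/(160 + 3*(-1*(-485))) + 65391) = 1/(9/(160 + 3*485) + 65391) = 1/(9/(160 + 1455) + 65391) = 1/(9/1615 + 65391) = 1/(105606474/1615) = 1615/105606474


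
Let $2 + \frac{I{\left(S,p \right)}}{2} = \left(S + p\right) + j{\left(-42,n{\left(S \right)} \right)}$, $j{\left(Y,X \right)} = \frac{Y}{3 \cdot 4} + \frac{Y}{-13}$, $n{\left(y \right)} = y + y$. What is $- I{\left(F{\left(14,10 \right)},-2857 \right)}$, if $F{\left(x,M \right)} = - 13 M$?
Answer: $\frac{77721}{13} \approx 5978.5$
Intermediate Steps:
$n{\left(y \right)} = 2 y$
$j{\left(Y,X \right)} = \frac{Y}{156}$ ($j{\left(Y,X \right)} = \frac{Y}{12} + Y \left(- \frac{1}{13}\right) = Y \frac{1}{12} - \frac{Y}{13} = \frac{Y}{12} - \frac{Y}{13} = \frac{Y}{156}$)
$I{\left(S,p \right)} = - \frac{59}{13} + 2 S + 2 p$ ($I{\left(S,p \right)} = -4 + 2 \left(\left(S + p\right) + \frac{1}{156} \left(-42\right)\right) = -4 + 2 \left(\left(S + p\right) - \frac{7}{26}\right) = -4 + 2 \left(- \frac{7}{26} + S + p\right) = -4 + \left(- \frac{7}{13} + 2 S + 2 p\right) = - \frac{59}{13} + 2 S + 2 p$)
$- I{\left(F{\left(14,10 \right)},-2857 \right)} = - (- \frac{59}{13} + 2 \left(\left(-13\right) 10\right) + 2 \left(-2857\right)) = - (- \frac{59}{13} + 2 \left(-130\right) - 5714) = - (- \frac{59}{13} - 260 - 5714) = \left(-1\right) \left(- \frac{77721}{13}\right) = \frac{77721}{13}$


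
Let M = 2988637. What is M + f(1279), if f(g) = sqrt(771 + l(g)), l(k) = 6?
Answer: 2988637 + sqrt(777) ≈ 2.9887e+6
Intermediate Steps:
f(g) = sqrt(777) (f(g) = sqrt(771 + 6) = sqrt(777))
M + f(1279) = 2988637 + sqrt(777)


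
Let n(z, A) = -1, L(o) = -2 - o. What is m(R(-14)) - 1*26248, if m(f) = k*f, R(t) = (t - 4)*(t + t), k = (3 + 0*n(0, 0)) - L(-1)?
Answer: -24232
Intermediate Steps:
k = 4 (k = (3 + 0*(-1)) - (-2 - 1*(-1)) = (3 + 0) - (-2 + 1) = 3 - 1*(-1) = 3 + 1 = 4)
R(t) = 2*t*(-4 + t) (R(t) = (-4 + t)*(2*t) = 2*t*(-4 + t))
m(f) = 4*f
m(R(-14)) - 1*26248 = 4*(2*(-14)*(-4 - 14)) - 1*26248 = 4*(2*(-14)*(-18)) - 26248 = 4*504 - 26248 = 2016 - 26248 = -24232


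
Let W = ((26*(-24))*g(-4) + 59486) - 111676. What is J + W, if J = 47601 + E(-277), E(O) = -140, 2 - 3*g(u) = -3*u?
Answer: -2649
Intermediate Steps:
g(u) = ⅔ + u (g(u) = ⅔ - (-1)*u = ⅔ + u)
W = -50110 (W = ((26*(-24))*(⅔ - 4) + 59486) - 111676 = (-624*(-10/3) + 59486) - 111676 = (2080 + 59486) - 111676 = 61566 - 111676 = -50110)
J = 47461 (J = 47601 - 140 = 47461)
J + W = 47461 - 50110 = -2649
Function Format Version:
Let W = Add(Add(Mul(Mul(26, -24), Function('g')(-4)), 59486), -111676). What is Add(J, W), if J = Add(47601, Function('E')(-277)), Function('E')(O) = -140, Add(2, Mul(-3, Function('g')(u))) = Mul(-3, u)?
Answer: -2649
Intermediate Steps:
Function('g')(u) = Add(Rational(2, 3), u) (Function('g')(u) = Add(Rational(2, 3), Mul(Rational(-1, 3), Mul(-3, u))) = Add(Rational(2, 3), u))
W = -50110 (W = Add(Add(Mul(Mul(26, -24), Add(Rational(2, 3), -4)), 59486), -111676) = Add(Add(Mul(-624, Rational(-10, 3)), 59486), -111676) = Add(Add(2080, 59486), -111676) = Add(61566, -111676) = -50110)
J = 47461 (J = Add(47601, -140) = 47461)
Add(J, W) = Add(47461, -50110) = -2649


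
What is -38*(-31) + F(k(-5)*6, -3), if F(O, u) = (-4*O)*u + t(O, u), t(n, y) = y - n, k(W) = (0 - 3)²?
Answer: 1769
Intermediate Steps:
k(W) = 9 (k(W) = (-3)² = 9)
F(O, u) = u - O - 4*O*u (F(O, u) = (-4*O)*u + (u - O) = -4*O*u + (u - O) = u - O - 4*O*u)
-38*(-31) + F(k(-5)*6, -3) = -38*(-31) + (-3 - 9*6 - 4*9*6*(-3)) = 1178 + (-3 - 1*54 - 4*54*(-3)) = 1178 + (-3 - 54 + 648) = 1178 + 591 = 1769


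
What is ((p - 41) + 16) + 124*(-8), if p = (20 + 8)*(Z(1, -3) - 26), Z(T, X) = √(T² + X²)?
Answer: -1745 + 28*√10 ≈ -1656.5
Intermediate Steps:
p = -728 + 28*√10 (p = (20 + 8)*(√(1² + (-3)²) - 26) = 28*(√(1 + 9) - 26) = 28*(√10 - 26) = 28*(-26 + √10) = -728 + 28*√10 ≈ -639.46)
((p - 41) + 16) + 124*(-8) = (((-728 + 28*√10) - 41) + 16) + 124*(-8) = ((-769 + 28*√10) + 16) - 992 = (-753 + 28*√10) - 992 = -1745 + 28*√10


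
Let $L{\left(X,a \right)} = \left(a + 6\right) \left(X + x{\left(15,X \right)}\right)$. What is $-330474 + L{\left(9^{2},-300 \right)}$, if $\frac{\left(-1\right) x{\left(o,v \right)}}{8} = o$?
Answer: $-319008$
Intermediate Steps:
$x{\left(o,v \right)} = - 8 o$
$L{\left(X,a \right)} = \left(-120 + X\right) \left(6 + a\right)$ ($L{\left(X,a \right)} = \left(a + 6\right) \left(X - 120\right) = \left(6 + a\right) \left(X - 120\right) = \left(6 + a\right) \left(-120 + X\right) = \left(-120 + X\right) \left(6 + a\right)$)
$-330474 + L{\left(9^{2},-300 \right)} = -330474 + \left(-720 - -36000 + 6 \cdot 9^{2} + 9^{2} \left(-300\right)\right) = -330474 + \left(-720 + 36000 + 6 \cdot 81 + 81 \left(-300\right)\right) = -330474 + \left(-720 + 36000 + 486 - 24300\right) = -330474 + 11466 = -319008$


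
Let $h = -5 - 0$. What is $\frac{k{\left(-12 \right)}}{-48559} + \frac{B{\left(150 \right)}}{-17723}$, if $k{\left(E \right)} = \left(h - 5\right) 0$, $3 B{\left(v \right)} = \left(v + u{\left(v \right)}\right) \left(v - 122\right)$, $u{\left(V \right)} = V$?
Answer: $- \frac{2800}{17723} \approx -0.15799$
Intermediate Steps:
$h = -5$ ($h = -5 + 0 = -5$)
$B{\left(v \right)} = \frac{2 v \left(-122 + v\right)}{3}$ ($B{\left(v \right)} = \frac{\left(v + v\right) \left(v - 122\right)}{3} = \frac{2 v \left(-122 + v\right)}{3}$)
$k{\left(E \right)} = 0$ ($k{\left(E \right)} = \left(-5 - 5\right) 0 = \left(-10\right) 0 = 0$)
$\frac{k{\left(-12 \right)}}{-48559} + \frac{B{\left(150 \right)}}{-17723} = \frac{0}{-48559} + \frac{\frac{2}{3} \cdot 150 \left(-122 + 150\right)}{-17723} = 0 \left(- \frac{1}{48559}\right) + \frac{2}{3} \cdot 150 \cdot 28 \left(- \frac{1}{17723}\right) = 0 + 2800 \left(- \frac{1}{17723}\right) = 0 - \frac{2800}{17723} = - \frac{2800}{17723}$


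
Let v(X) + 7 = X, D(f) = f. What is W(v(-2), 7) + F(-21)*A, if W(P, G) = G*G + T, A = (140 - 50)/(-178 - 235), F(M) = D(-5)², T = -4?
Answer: 16335/413 ≈ 39.552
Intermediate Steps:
v(X) = -7 + X
F(M) = 25 (F(M) = (-5)² = 25)
A = -90/413 (A = 90/(-413) = 90*(-1/413) = -90/413 ≈ -0.21792)
W(P, G) = -4 + G² (W(P, G) = G*G - 4 = G² - 4 = -4 + G²)
W(v(-2), 7) + F(-21)*A = (-4 + 7²) + 25*(-90/413) = (-4 + 49) - 2250/413 = 45 - 2250/413 = 16335/413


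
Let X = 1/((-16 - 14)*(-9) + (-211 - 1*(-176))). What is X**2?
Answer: 1/55225 ≈ 1.8108e-5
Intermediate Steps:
X = 1/235 (X = 1/(-30*(-9) + (-211 + 176)) = 1/(270 - 35) = 1/235 ≈ 0.0042553)
X**2 = (1/235)**2 = 1/55225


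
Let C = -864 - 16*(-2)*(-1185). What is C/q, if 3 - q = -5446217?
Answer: -9696/1361555 ≈ -0.0071213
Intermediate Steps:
q = 5446220 (q = 3 - 1*(-5446217) = 3 + 5446217 = 5446220)
C = -38784 (C = -864 + 32*(-1185) = -864 - 37920 = -38784)
C/q = -38784/5446220 = -38784*1/5446220 = -9696/1361555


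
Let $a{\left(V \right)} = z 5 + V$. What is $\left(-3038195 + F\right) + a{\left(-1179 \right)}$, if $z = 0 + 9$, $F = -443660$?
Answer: $-3482989$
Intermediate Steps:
$z = 9$
$a{\left(V \right)} = 45 + V$ ($a{\left(V \right)} = 9 \cdot 5 + V = 45 + V$)
$\left(-3038195 + F\right) + a{\left(-1179 \right)} = \left(-3038195 - 443660\right) + \left(45 - 1179\right) = -3481855 - 1134 = -3482989$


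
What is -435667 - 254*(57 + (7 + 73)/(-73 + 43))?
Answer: -1348403/3 ≈ -4.4947e+5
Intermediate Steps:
-435667 - 254*(57 + (7 + 73)/(-73 + 43)) = -435667 - 254*(57 + 80/(-30)) = -435667 - 254*(57 + 80*(-1/30)) = -435667 - 254*(57 - 8/3) = -435667 - 254*163/3 = -435667 - 1*41402/3 = -435667 - 41402/3 = -1348403/3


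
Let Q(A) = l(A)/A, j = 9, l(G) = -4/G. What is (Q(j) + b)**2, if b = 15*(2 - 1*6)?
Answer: 23658496/6561 ≈ 3605.9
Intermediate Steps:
Q(A) = -4/A**2 (Q(A) = (-4/A)/A = -4/A**2)
b = -60 (b = 15*(2 - 6) = 15*(-4) = -60)
(Q(j) + b)**2 = (-4/9**2 - 60)**2 = (-4*1/81 - 60)**2 = (-4/81 - 60)**2 = (-4864/81)**2 = 23658496/6561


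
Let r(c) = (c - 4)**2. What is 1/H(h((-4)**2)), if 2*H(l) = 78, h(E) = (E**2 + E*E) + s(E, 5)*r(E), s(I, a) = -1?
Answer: 1/39 ≈ 0.025641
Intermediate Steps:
r(c) = (-4 + c)**2
h(E) = -(-4 + E)**2 + 2*E**2 (h(E) = (E**2 + E*E) - (-4 + E)**2 = (E**2 + E**2) - (-4 + E)**2 = 2*E**2 - (-4 + E)**2 = -(-4 + E)**2 + 2*E**2)
H(l) = 39 (H(l) = (1/2)*78 = 39)
1/H(h((-4)**2)) = 1/39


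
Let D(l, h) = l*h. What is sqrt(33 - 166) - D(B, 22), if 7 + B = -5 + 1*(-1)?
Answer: 286 + I*sqrt(133) ≈ 286.0 + 11.533*I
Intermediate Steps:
B = -13 (B = -7 + (-5 + 1*(-1)) = -7 + (-5 - 1) = -7 - 6 = -13)
D(l, h) = h*l
sqrt(33 - 166) - D(B, 22) = sqrt(33 - 166) - 22*(-13) = sqrt(-133) - 1*(-286) = I*sqrt(133) + 286 = 286 + I*sqrt(133)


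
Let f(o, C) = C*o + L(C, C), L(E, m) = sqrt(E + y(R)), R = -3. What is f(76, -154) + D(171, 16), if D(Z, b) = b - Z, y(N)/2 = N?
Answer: -11859 + 4*I*sqrt(10) ≈ -11859.0 + 12.649*I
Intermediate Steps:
y(N) = 2*N
L(E, m) = sqrt(-6 + E) (L(E, m) = sqrt(E + 2*(-3)) = sqrt(E - 6) = sqrt(-6 + E))
f(o, C) = sqrt(-6 + C) + C*o (f(o, C) = C*o + sqrt(-6 + C) = sqrt(-6 + C) + C*o)
f(76, -154) + D(171, 16) = (sqrt(-6 - 154) - 154*76) + (16 - 1*171) = (sqrt(-160) - 11704) + (16 - 171) = (4*I*sqrt(10) - 11704) - 155 = (-11704 + 4*I*sqrt(10)) - 155 = -11859 + 4*I*sqrt(10)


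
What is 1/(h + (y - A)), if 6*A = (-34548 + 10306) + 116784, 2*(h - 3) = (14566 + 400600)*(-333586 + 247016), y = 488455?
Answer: -3/53909961827 ≈ -5.5648e-11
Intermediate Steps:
h = -17970460307 (h = 3 + ((14566 + 400600)*(-333586 + 247016))/2 = 3 + (415166*(-86570))/2 = 3 + (½)*(-35940920620) = 3 - 17970460310 = -17970460307)
A = 46271/3 (A = ((-34548 + 10306) + 116784)/6 = (-24242 + 116784)/6 = (⅙)*92542 = 46271/3 ≈ 15424.)
1/(h + (y - A)) = 1/(-17970460307 + (488455 - 1*46271/3)) = 1/(-17970460307 + (488455 - 46271/3)) = 1/(-17970460307 + 1419094/3) = 1/(-53909961827/3) = -3/53909961827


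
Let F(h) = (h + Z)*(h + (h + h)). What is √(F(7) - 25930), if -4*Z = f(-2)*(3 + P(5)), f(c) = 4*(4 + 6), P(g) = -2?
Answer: I*√25993 ≈ 161.22*I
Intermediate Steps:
f(c) = 40 (f(c) = 4*10 = 40)
Z = -10 (Z = -10*(3 - 2) = -10 ≈ -10.000)
F(h) = 3*h*(-10 + h) (F(h) = (h - 10)*(h + (h + h)) = (-10 + h)*(h + 2*h) = (-10 + h)*(3*h) = 3*h*(-10 + h))
√(F(7) - 25930) = √(3*7*(-10 + 7) - 25930) = √(3*7*(-3) - 25930) = √(-63 - 25930) = √(-25993) = I*√25993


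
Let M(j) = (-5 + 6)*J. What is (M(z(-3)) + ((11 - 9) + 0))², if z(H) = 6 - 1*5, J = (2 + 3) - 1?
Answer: 36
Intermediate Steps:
J = 4 (J = 5 - 1 = 4)
z(H) = 1 (z(H) = 6 - 5 = 1)
M(j) = 4 (M(j) = (-5 + 6)*4 = 1*4 = 4)
(M(z(-3)) + ((11 - 9) + 0))² = (4 + ((11 - 9) + 0))² = (4 + (2 + 0))² = (4 + 2)² = 6² = 36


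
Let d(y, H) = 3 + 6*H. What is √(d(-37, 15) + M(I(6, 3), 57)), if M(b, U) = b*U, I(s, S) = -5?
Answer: 8*I*√3 ≈ 13.856*I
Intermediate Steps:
M(b, U) = U*b
√(d(-37, 15) + M(I(6, 3), 57)) = √((3 + 6*15) + 57*(-5)) = √((3 + 90) - 285) = √(93 - 285) = √(-192) = 8*I*√3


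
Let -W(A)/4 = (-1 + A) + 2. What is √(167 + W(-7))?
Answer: √191 ≈ 13.820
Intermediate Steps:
W(A) = -4 - 4*A (W(A) = -4*((-1 + A) + 2) = -4*(1 + A) = -4 - 4*A)
√(167 + W(-7)) = √(167 + (-4 - 4*(-7))) = √(167 + (-4 + 28)) = √(167 + 24) = √191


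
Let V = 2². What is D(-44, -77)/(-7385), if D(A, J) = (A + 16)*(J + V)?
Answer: -292/1055 ≈ -0.27678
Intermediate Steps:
V = 4
D(A, J) = (4 + J)*(16 + A) (D(A, J) = (A + 16)*(J + 4) = (16 + A)*(4 + J) = (4 + J)*(16 + A))
D(-44, -77)/(-7385) = (64 + 4*(-44) + 16*(-77) - 44*(-77))/(-7385) = (64 - 176 - 1232 + 3388)*(-1/7385) = 2044*(-1/7385) = -292/1055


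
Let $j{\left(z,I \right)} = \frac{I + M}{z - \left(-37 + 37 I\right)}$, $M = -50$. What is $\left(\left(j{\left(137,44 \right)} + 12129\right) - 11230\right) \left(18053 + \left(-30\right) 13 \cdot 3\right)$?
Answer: $\frac{11034323608}{727} \approx 1.5178 \cdot 10^{7}$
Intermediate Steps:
$j{\left(z,I \right)} = \frac{-50 + I}{37 + z - 37 I}$ ($j{\left(z,I \right)} = \frac{I - 50}{z - \left(-37 + 37 I\right)} = \frac{-50 + I}{z - \left(-37 + 37 I\right)} = \frac{-50 + I}{37 + z - 37 I}$)
$\left(\left(j{\left(137,44 \right)} + 12129\right) - 11230\right) \left(18053 + \left(-30\right) 13 \cdot 3\right) = \left(\left(\frac{-50 + 44}{37 + 137 - 1628} + 12129\right) - 11230\right) \left(18053 + \left(-30\right) 13 \cdot 3\right) = \left(\left(\frac{1}{37 + 137 - 1628} \left(-6\right) + 12129\right) - 11230\right) \left(18053 - 1170\right) = \left(\left(\frac{1}{-1454} \left(-6\right) + 12129\right) - 11230\right) \left(18053 - 1170\right) = \left(\left(\left(- \frac{1}{1454}\right) \left(-6\right) + 12129\right) - 11230\right) 16883 = \left(\left(\frac{3}{727} + 12129\right) - 11230\right) 16883 = \left(\frac{8817786}{727} - 11230\right) 16883 = \frac{653576}{727} \cdot 16883 = \frac{11034323608}{727}$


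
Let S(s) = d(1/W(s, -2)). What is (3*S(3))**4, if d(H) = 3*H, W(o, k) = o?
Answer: 81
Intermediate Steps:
S(s) = 3/s
(3*S(3))**4 = (3*(3/3))**4 = (3*(3*(1/3)))**4 = (3*1)**4 = 3**4 = 81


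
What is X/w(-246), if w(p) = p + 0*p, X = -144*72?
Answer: 1728/41 ≈ 42.146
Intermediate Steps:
X = -10368
w(p) = p (w(p) = p + 0 = p)
X/w(-246) = -10368/(-246) = -10368*(-1/246) = 1728/41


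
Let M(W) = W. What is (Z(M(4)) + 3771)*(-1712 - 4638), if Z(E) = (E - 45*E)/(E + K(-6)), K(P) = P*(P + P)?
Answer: -454691750/19 ≈ -2.3931e+7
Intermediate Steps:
K(P) = 2*P**2 (K(P) = P*(2*P) = 2*P**2)
Z(E) = -44*E/(72 + E) (Z(E) = (E - 45*E)/(E + 2*(-6)**2) = (-44*E)/(E + 2*36) = (-44*E)/(E + 72) = (-44*E)/(72 + E) = -44*E/(72 + E))
(Z(M(4)) + 3771)*(-1712 - 4638) = (-44*4/(72 + 4) + 3771)*(-1712 - 4638) = (-44*4/76 + 3771)*(-6350) = (-44*4*1/76 + 3771)*(-6350) = (-44/19 + 3771)*(-6350) = (71605/19)*(-6350) = -454691750/19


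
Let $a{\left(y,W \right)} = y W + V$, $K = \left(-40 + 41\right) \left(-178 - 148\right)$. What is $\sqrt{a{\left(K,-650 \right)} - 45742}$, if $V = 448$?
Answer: $\sqrt{166606} \approx 408.17$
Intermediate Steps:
$K = -326$ ($K = 1 \left(-326\right) = -326$)
$a{\left(y,W \right)} = 448 + W y$ ($a{\left(y,W \right)} = y W + 448 = W y + 448 = 448 + W y$)
$\sqrt{a{\left(K,-650 \right)} - 45742} = \sqrt{\left(448 - -211900\right) - 45742} = \sqrt{\left(448 + 211900\right) - 45742} = \sqrt{212348 - 45742} = \sqrt{166606}$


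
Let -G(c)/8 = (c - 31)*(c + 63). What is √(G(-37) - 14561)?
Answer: I*√417 ≈ 20.421*I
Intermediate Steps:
G(c) = -8*(-31 + c)*(63 + c) (G(c) = -8*(c - 31)*(c + 63) = -8*(-31 + c)*(63 + c))
√(G(-37) - 14561) = √((15624 - 256*(-37) - 8*(-37)²) - 14561) = √((15624 + 9472 - 8*1369) - 14561) = √((15624 + 9472 - 10952) - 14561) = √(14144 - 14561) = √(-417) = I*√417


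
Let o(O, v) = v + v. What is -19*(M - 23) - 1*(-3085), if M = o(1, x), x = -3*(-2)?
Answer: 3294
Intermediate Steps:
x = 6
o(O, v) = 2*v
M = 12 (M = 2*6 = 12)
-19*(M - 23) - 1*(-3085) = -19*(12 - 23) - 1*(-3085) = -19*(-11) + 3085 = 209 + 3085 = 3294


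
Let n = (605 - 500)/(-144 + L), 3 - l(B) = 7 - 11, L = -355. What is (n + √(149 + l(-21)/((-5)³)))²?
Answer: 4637278743/31125125 - 42*√93090/2495 ≈ 143.85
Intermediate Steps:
l(B) = 7 (l(B) = 3 - (7 - 11) = 3 - 1*(-4) = 3 + 4 = 7)
n = -105/499 (n = (605 - 500)/(-144 - 355) = 105/(-499) = 105*(-1/499) = -105/499 ≈ -0.21042)
(n + √(149 + l(-21)/((-5)³)))² = (-105/499 + √(149 + 7/((-5)³)))² = (-105/499 + √(149 + 7/(-125)))² = (-105/499 + √(149 + 7*(-1/125)))² = (-105/499 + √(149 - 7/125))² = (-105/499 + √(18618/125))² = (-105/499 + √93090/25)²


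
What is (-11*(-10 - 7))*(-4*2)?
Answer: -1496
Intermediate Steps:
(-11*(-10 - 7))*(-4*2) = -11*(-17)*(-8) = 187*(-8) = -1496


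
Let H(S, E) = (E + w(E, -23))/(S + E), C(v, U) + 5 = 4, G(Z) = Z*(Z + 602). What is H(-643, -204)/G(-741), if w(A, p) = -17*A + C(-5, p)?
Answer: -251/6710781 ≈ -3.7402e-5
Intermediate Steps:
G(Z) = Z*(602 + Z)
C(v, U) = -1 (C(v, U) = -5 + 4 = -1)
w(A, p) = -1 - 17*A (w(A, p) = -17*A - 1 = -1 - 17*A)
H(S, E) = (-1 - 16*E)/(E + S) (H(S, E) = (E + (-1 - 17*E))/(S + E) = (-1 - 16*E)/(E + S))
H(-643, -204)/G(-741) = ((-1 - 16*(-204))/(-204 - 643))/((-741*(602 - 741))) = ((-1 + 3264)/(-847))/((-741*(-139))) = -1/847*3263/102999 = -3263/847*1/102999 = -251/6710781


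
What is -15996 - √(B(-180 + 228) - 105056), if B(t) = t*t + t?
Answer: -15996 - 28*I*√131 ≈ -15996.0 - 320.47*I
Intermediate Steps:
B(t) = t + t² (B(t) = t² + t = t + t²)
-15996 - √(B(-180 + 228) - 105056) = -15996 - √((-180 + 228)*(1 + (-180 + 228)) - 105056) = -15996 - √(48*(1 + 48) - 105056) = -15996 - √(48*49 - 105056) = -15996 - √(2352 - 105056) = -15996 - √(-102704) = -15996 - 28*I*√131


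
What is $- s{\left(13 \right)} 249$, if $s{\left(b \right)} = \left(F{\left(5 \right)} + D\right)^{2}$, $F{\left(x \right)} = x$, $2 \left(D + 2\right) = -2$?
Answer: $-996$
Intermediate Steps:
$D = -3$ ($D = -2 + \frac{1}{2} \left(-2\right) = -2 - 1 = -3$)
$s{\left(b \right)} = 4$ ($s{\left(b \right)} = \left(5 - 3\right)^{2} = 2^{2} = 4$)
$- s{\left(13 \right)} 249 = \left(-1\right) 4 \cdot 249 = \left(-4\right) 249 = -996$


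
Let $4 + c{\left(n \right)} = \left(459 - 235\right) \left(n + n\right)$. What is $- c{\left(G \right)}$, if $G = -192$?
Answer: $86020$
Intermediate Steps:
$c{\left(n \right)} = -4 + 448 n$ ($c{\left(n \right)} = -4 + \left(459 - 235\right) \left(n + n\right) = -4 + 224 \cdot 2 n = -4 + 448 n$)
$- c{\left(G \right)} = - (-4 + 448 \left(-192\right)) = - (-4 - 86016) = \left(-1\right) \left(-86020\right) = 86020$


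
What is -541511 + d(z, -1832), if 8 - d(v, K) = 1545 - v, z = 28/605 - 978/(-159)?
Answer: -17412635406/32065 ≈ -5.4304e+5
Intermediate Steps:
z = 198714/32065 (z = 28*(1/605) - 978*(-1/159) = 28/605 + 326/53 = 198714/32065 ≈ 6.1972)
d(v, K) = -1537 + v (d(v, K) = 8 - (1545 - v) = 8 + (-1545 + v) = -1537 + v)
-541511 + d(z, -1832) = -541511 + (-1537 + 198714/32065) = -541511 - 49085191/32065 = -17412635406/32065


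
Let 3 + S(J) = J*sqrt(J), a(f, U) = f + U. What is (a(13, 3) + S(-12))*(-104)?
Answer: -1352 + 2496*I*sqrt(3) ≈ -1352.0 + 4323.2*I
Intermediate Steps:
a(f, U) = U + f
S(J) = -3 + J**(3/2) (S(J) = -3 + J*sqrt(J) = -3 + J**(3/2))
(a(13, 3) + S(-12))*(-104) = ((3 + 13) + (-3 + (-12)**(3/2)))*(-104) = (16 + (-3 - 24*I*sqrt(3)))*(-104) = (13 - 24*I*sqrt(3))*(-104) = -1352 + 2496*I*sqrt(3)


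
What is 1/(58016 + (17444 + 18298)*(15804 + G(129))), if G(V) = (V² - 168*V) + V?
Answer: 1/389717300 ≈ 2.5660e-9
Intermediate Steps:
G(V) = V² - 167*V
1/(58016 + (17444 + 18298)*(15804 + G(129))) = 1/(58016 + (17444 + 18298)*(15804 + 129*(-167 + 129))) = 1/(58016 + 35742*(15804 + 129*(-38))) = 1/(58016 + 35742*(15804 - 4902)) = 1/(58016 + 35742*10902) = 1/(58016 + 389659284) = 1/389717300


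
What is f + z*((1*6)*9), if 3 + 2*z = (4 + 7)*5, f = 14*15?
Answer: 1614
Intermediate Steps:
f = 210
z = 26 (z = -3/2 + ((4 + 7)*5)/2 = -3/2 + (11*5)/2 = -3/2 + (½)*55 = -3/2 + 55/2 = 26)
f + z*((1*6)*9) = 210 + 26*((1*6)*9) = 210 + 26*(6*9) = 210 + 26*54 = 210 + 1404 = 1614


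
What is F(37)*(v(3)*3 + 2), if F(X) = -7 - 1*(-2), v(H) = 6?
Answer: -100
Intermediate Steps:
F(X) = -5 (F(X) = -7 + 2 = -5)
F(37)*(v(3)*3 + 2) = -5*(6*3 + 2) = -5*(18 + 2) = -5*20 = -100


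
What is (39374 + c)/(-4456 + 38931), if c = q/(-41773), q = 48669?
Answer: 1644721433/1440124175 ≈ 1.1421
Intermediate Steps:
c = -48669/41773 (c = 48669/(-41773) = 48669*(-1/41773) = -48669/41773 ≈ -1.1651)
(39374 + c)/(-4456 + 38931) = (39374 - 48669/41773)/(-4456 + 38931) = (1644721433/41773)/34475 = (1644721433/41773)*(1/34475) = 1644721433/1440124175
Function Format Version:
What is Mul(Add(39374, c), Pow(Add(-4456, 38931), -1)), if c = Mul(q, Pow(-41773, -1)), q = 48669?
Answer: Rational(1644721433, 1440124175) ≈ 1.1421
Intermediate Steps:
c = Rational(-48669, 41773) (c = Mul(48669, Pow(-41773, -1)) = Mul(48669, Rational(-1, 41773)) = Rational(-48669, 41773) ≈ -1.1651)
Mul(Add(39374, c), Pow(Add(-4456, 38931), -1)) = Mul(Add(39374, Rational(-48669, 41773)), Pow(Add(-4456, 38931), -1)) = Mul(Rational(1644721433, 41773), Pow(34475, -1)) = Mul(Rational(1644721433, 41773), Rational(1, 34475)) = Rational(1644721433, 1440124175)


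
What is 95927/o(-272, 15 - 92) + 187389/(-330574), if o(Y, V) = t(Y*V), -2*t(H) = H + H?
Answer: -17817823657/3461770928 ≈ -5.1470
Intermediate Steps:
t(H) = -H (t(H) = -(H + H)/2 = -H)
o(Y, V) = -V*Y (o(Y, V) = -Y*V = -V*Y)
95927/o(-272, 15 - 92) + 187389/(-330574) = 95927/((-1*(15 - 92)*(-272))) + 187389/(-330574) = 95927/((-1*(-77)*(-272))) + 187389*(-1/330574) = 95927/(-20944) - 187389/330574 = 95927*(-1/20944) - 187389/330574 = -95927/20944 - 187389/330574 = -17817823657/3461770928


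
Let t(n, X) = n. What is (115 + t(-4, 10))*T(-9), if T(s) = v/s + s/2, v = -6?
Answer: -851/2 ≈ -425.50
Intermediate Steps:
T(s) = s/2 - 6/s (T(s) = -6/s + s/2 = s/2 - 6/s)
(115 + t(-4, 10))*T(-9) = (115 - 4)*((1/2)*(-9) - 6/(-9)) = 111*(-9/2 - 6*(-1/9)) = 111*(-9/2 + 2/3) = 111*(-23/6) = -851/2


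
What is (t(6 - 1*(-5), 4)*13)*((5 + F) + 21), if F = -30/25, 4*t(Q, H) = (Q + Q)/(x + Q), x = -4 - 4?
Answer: 8866/15 ≈ 591.07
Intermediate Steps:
x = -8
t(Q, H) = Q/(2*(-8 + Q)) (t(Q, H) = ((Q + Q)/(-8 + Q))/4 = ((2*Q)/(-8 + Q))/4 = (2*Q/(-8 + Q))/4 = Q/(2*(-8 + Q)))
F = -6/5 (F = -30*1/25 = -6/5 ≈ -1.2000)
(t(6 - 1*(-5), 4)*13)*((5 + F) + 21) = (((6 - 1*(-5))/(2*(-8 + (6 - 1*(-5)))))*13)*((5 - 6/5) + 21) = (((6 + 5)/(2*(-8 + (6 + 5))))*13)*(19/5 + 21) = (((1/2)*11/(-8 + 11))*13)*(124/5) = (((1/2)*11/3)*13)*(124/5) = (((1/2)*11*(1/3))*13)*(124/5) = ((11/6)*13)*(124/5) = (143/6)*(124/5) = 8866/15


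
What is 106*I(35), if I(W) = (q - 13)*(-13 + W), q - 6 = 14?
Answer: 16324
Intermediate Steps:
q = 20 (q = 6 + 14 = 20)
I(W) = -91 + 7*W (I(W) = (20 - 13)*(-13 + W) = 7*(-13 + W) = -91 + 7*W)
106*I(35) = 106*(-91 + 7*35) = 106*(-91 + 245) = 106*154 = 16324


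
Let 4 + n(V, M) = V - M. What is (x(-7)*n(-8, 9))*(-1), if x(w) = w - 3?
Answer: -210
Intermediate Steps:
x(w) = -3 + w
n(V, M) = -4 + V - M (n(V, M) = -4 + (V - M) = -4 + V - M)
(x(-7)*n(-8, 9))*(-1) = ((-3 - 7)*(-4 - 8 - 1*9))*(-1) = -10*(-4 - 8 - 9)*(-1) = -10*(-21)*(-1) = 210*(-1) = -210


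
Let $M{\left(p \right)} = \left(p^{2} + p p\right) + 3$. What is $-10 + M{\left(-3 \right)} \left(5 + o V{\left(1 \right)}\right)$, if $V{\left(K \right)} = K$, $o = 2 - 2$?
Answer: $95$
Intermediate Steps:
$o = 0$ ($o = 2 - 2 = 0$)
$M{\left(p \right)} = 3 + 2 p^{2}$ ($M{\left(p \right)} = \left(p^{2} + p^{2}\right) + 3 = 2 p^{2} + 3 = 3 + 2 p^{2}$)
$-10 + M{\left(-3 \right)} \left(5 + o V{\left(1 \right)}\right) = -10 + \left(3 + 2 \left(-3\right)^{2}\right) \left(5 + 0 \cdot 1\right) = -10 + \left(3 + 2 \cdot 9\right) \left(5 + 0\right) = -10 + \left(3 + 18\right) 5 = -10 + 21 \cdot 5 = -10 + 105 = 95$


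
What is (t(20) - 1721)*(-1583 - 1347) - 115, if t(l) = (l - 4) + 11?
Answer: 4963305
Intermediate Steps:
t(l) = 7 + l (t(l) = (-4 + l) + 11 = 7 + l)
(t(20) - 1721)*(-1583 - 1347) - 115 = ((7 + 20) - 1721)*(-1583 - 1347) - 115 = (27 - 1721)*(-2930) - 115 = -1694*(-2930) - 115 = 4963420 - 115 = 4963305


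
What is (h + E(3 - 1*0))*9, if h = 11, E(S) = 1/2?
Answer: 207/2 ≈ 103.50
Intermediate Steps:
E(S) = 1/2
(h + E(3 - 1*0))*9 = (11 + 1/2)*9 = (23/2)*9 = 207/2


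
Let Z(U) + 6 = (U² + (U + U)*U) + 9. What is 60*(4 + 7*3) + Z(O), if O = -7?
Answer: 1650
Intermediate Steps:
Z(U) = 3 + 3*U² (Z(U) = -6 + ((U² + (U + U)*U) + 9) = -6 + ((U² + (2*U)*U) + 9) = -6 + ((U² + 2*U²) + 9) = -6 + (3*U² + 9) = -6 + (9 + 3*U²) = 3 + 3*U²)
60*(4 + 7*3) + Z(O) = 60*(4 + 7*3) + (3 + 3*(-7)²) = 60*(4 + 21) + (3 + 3*49) = 60*25 + (3 + 147) = 1500 + 150 = 1650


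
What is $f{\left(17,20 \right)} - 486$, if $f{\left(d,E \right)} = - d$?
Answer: $-503$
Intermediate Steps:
$f{\left(17,20 \right)} - 486 = \left(-1\right) 17 - 486 = -17 - 486 = -503$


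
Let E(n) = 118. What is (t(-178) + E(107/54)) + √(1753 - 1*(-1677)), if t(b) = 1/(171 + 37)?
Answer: 24545/208 + 7*√70 ≈ 176.57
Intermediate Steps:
t(b) = 1/208
(t(-178) + E(107/54)) + √(1753 - 1*(-1677)) = (1/208 + 118) + √(1753 - 1*(-1677)) = 24545/208 + √(1753 + 1677) = 24545/208 + √3430 = 24545/208 + 7*√70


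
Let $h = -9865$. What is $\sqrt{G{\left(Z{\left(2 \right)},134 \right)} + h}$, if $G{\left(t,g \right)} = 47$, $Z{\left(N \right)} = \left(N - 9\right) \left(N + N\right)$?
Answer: $i \sqrt{9818} \approx 99.086 i$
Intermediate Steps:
$Z{\left(N \right)} = 2 N \left(-9 + N\right)$ ($Z{\left(N \right)} = \left(-9 + N\right) 2 N = 2 N \left(-9 + N\right)$)
$\sqrt{G{\left(Z{\left(2 \right)},134 \right)} + h} = \sqrt{47 - 9865} = \sqrt{-9818} = i \sqrt{9818}$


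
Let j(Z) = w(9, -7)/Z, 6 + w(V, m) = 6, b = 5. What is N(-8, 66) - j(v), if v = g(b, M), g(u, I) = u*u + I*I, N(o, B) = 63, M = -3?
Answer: 63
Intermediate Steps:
w(V, m) = 0 (w(V, m) = -6 + 6 = 0)
g(u, I) = I² + u² (g(u, I) = u² + I² = I² + u²)
v = 34 (v = (-3)² + 5² = 9 + 25 = 34)
j(Z) = 0 (j(Z) = 0/Z = 0)
N(-8, 66) - j(v) = 63 - 1*0 = 63 + 0 = 63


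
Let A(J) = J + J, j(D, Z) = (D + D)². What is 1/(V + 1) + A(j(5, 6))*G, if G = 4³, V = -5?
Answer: 51199/4 ≈ 12800.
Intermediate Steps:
G = 64
j(D, Z) = 4*D² (j(D, Z) = (2*D)² = 4*D²)
A(J) = 2*J
1/(V + 1) + A(j(5, 6))*G = 1/(-5 + 1) + (2*(4*5²))*64 = 1/(-4) + (2*(4*25))*64 = -¼ + (2*100)*64 = -¼ + 200*64 = -¼ + 12800 = 51199/4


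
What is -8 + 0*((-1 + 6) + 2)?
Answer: -8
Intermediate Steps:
-8 + 0*((-1 + 6) + 2) = -8 + 0*(5 + 2) = -8 + 0*7 = -8 + 0 = -8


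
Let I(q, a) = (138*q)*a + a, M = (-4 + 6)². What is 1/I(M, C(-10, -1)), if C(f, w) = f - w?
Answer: -1/4977 ≈ -0.00020092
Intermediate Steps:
M = 4 (M = 2² = 4)
I(q, a) = a + 138*a*q (I(q, a) = 138*a*q + a = a + 138*a*q)
1/I(M, C(-10, -1)) = 1/((-10 - 1*(-1))*(1 + 138*4)) = 1/((-10 + 1)*(1 + 552)) = 1/(-9*553) = 1/(-4977) = -1/4977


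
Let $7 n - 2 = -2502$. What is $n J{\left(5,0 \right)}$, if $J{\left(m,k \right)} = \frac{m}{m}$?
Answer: $- \frac{2500}{7} \approx -357.14$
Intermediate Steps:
$J{\left(m,k \right)} = 1$
$n = - \frac{2500}{7}$ ($n = \frac{2}{7} + \frac{1}{7} \left(-2502\right) = \frac{2}{7} - \frac{2502}{7} = - \frac{2500}{7} \approx -357.14$)
$n J{\left(5,0 \right)} = \left(- \frac{2500}{7}\right) 1 = - \frac{2500}{7}$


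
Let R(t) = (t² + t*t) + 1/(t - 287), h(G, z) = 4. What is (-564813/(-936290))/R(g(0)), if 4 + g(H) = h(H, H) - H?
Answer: -162101331/936290 ≈ -173.13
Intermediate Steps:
g(H) = -H (g(H) = -4 + (4 - H) = -H)
R(t) = 1/(-287 + t) + 2*t² (R(t) = (t² + t²) + 1/(-287 + t) = 2*t² + 1/(-287 + t) = 1/(-287 + t) + 2*t²)
(-564813/(-936290))/R(g(0)) = (-564813/(-936290))/(((1 - 574*(-1*0)² + 2*(-1*0)³)/(-287 - 1*0))) = (-564813*(-1/936290))/(((1 - 574*0² + 2*0³)/(-287 + 0))) = 564813/(936290*(((1 - 574*0 + 2*0)/(-287)))) = 564813/(936290*((-(1 + 0 + 0)/287))) = 564813/(936290*((-1/287*1))) = 564813/(936290*(-1/287)) = (564813/936290)*(-287) = -162101331/936290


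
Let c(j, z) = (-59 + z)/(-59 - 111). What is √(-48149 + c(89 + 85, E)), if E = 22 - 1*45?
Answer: 12*I*√2415785/85 ≈ 219.43*I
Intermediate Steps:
E = -23 (E = 22 - 45 = -23)
c(j, z) = 59/170 - z/170 (c(j, z) = (-59 + z)/(-170) = (-59 + z)*(-1/170) = 59/170 - z/170)
√(-48149 + c(89 + 85, E)) = √(-48149 + (59/170 - 1/170*(-23))) = √(-48149 + (59/170 + 23/170)) = √(-48149 + 41/85) = √(-4092624/85) = 12*I*√2415785/85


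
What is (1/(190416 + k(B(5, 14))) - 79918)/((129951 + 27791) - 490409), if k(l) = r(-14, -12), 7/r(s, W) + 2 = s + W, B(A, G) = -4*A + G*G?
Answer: 60870583630/253380145221 ≈ 0.24023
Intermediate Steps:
B(A, G) = G**2 - 4*A (B(A, G) = -4*A + G**2 = G**2 - 4*A)
r(s, W) = 7/(-2 + W + s) (r(s, W) = 7/(-2 + (s + W)) = 7/(-2 + (W + s)) = 7/(-2 + W + s))
k(l) = -1/4 (k(l) = 7/(-2 - 12 - 14) = 7/(-28) = 7*(-1/28) = -1/4)
(1/(190416 + k(B(5, 14))) - 79918)/((129951 + 27791) - 490409) = (1/(190416 - 1/4) - 79918)/((129951 + 27791) - 490409) = (1/(761663/4) - 79918)/(157742 - 490409) = (4/761663 - 79918)/(-332667) = -60870583630/761663*(-1/332667) = 60870583630/253380145221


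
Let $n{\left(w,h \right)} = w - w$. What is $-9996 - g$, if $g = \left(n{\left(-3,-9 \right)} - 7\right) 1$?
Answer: $-9989$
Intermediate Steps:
$n{\left(w,h \right)} = 0$
$g = -7$ ($g = \left(0 - 7\right) 1 = \left(-7\right) 1 = -7$)
$-9996 - g = -9996 - -7 = -9996 + 7 = -9989$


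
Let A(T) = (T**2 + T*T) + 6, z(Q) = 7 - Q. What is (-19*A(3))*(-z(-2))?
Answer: 4104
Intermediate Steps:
A(T) = 6 + 2*T**2 (A(T) = (T**2 + T**2) + 6 = 2*T**2 + 6 = 6 + 2*T**2)
(-19*A(3))*(-z(-2)) = (-19*(6 + 2*3**2))*(-(7 - 1*(-2))) = (-19*(6 + 2*9))*(-(7 + 2)) = (-19*(6 + 18))*(-1*9) = -19*24*(-9) = -456*(-9) = 4104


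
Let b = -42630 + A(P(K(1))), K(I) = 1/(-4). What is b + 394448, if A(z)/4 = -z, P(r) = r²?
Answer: 1407271/4 ≈ 3.5182e+5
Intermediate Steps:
K(I) = -¼
A(z) = -4*z (A(z) = 4*(-z) = -4*z)
b = -170521/4 (b = -42630 - 4*(-¼)² = -42630 - 4*1/16 = -42630 - ¼ = -170521/4 ≈ -42630.)
b + 394448 = -170521/4 + 394448 = 1407271/4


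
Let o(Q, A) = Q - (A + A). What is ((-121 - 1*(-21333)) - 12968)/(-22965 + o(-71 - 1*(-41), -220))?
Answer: -8244/22555 ≈ -0.36551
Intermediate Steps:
o(Q, A) = Q - 2*A
((-121 - 1*(-21333)) - 12968)/(-22965 + o(-71 - 1*(-41), -220)) = ((-121 - 1*(-21333)) - 12968)/(-22965 + ((-71 - 1*(-41)) - 2*(-220))) = ((-121 + 21333) - 12968)/(-22965 + ((-71 + 41) + 440)) = (21212 - 12968)/(-22965 + (-30 + 440)) = 8244/(-22965 + 410) = 8244/(-22555) = 8244*(-1/22555) = -8244/22555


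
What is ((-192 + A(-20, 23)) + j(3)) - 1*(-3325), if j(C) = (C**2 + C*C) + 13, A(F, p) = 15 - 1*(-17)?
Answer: 3196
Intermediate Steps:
A(F, p) = 32 (A(F, p) = 15 + 17 = 32)
j(C) = 13 + 2*C**2 (j(C) = (C**2 + C**2) + 13 = 2*C**2 + 13 = 13 + 2*C**2)
((-192 + A(-20, 23)) + j(3)) - 1*(-3325) = ((-192 + 32) + (13 + 2*3**2)) - 1*(-3325) = (-160 + (13 + 2*9)) + 3325 = (-160 + (13 + 18)) + 3325 = (-160 + 31) + 3325 = -129 + 3325 = 3196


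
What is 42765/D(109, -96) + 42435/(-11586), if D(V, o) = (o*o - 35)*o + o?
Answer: -2105596645/567374144 ≈ -3.7111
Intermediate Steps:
D(V, o) = o + o*(-35 + o²) (D(V, o) = (o² - 35)*o + o = (-35 + o²)*o + o = o*(-35 + o²) + o = o + o*(-35 + o²))
42765/D(109, -96) + 42435/(-11586) = 42765/((-96*(-34 + (-96)²))) + 42435/(-11586) = 42765/((-96*(-34 + 9216))) + 42435*(-1/11586) = 42765/((-96*9182)) - 14145/3862 = 42765/(-881472) - 14145/3862 = 42765*(-1/881472) - 14145/3862 = -14255/293824 - 14145/3862 = -2105596645/567374144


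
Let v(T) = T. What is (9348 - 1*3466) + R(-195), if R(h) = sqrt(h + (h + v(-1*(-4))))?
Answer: 5882 + I*sqrt(386) ≈ 5882.0 + 19.647*I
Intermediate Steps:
R(h) = sqrt(4 + 2*h) (R(h) = sqrt(h + (h - 1*(-4))) = sqrt(h + (h + 4)) = sqrt(h + (4 + h)) = sqrt(4 + 2*h))
(9348 - 1*3466) + R(-195) = (9348 - 1*3466) + sqrt(4 + 2*(-195)) = (9348 - 3466) + sqrt(4 - 390) = 5882 + sqrt(-386) = 5882 + I*sqrt(386)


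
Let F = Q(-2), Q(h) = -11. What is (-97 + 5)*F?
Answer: 1012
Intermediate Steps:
F = -11
(-97 + 5)*F = (-97 + 5)*(-11) = -92*(-11) = 1012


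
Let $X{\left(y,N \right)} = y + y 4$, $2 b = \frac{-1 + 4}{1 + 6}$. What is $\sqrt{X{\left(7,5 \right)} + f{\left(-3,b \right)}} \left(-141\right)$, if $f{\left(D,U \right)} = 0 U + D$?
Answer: $- 564 \sqrt{2} \approx -797.62$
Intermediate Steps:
$b = \frac{3}{14}$ ($b = \frac{\left(-1 + 4\right) \frac{1}{1 + 6}}{2} = \frac{3 \cdot \frac{1}{7}}{2} = \frac{1}{2} \cdot \frac{3}{7} = \frac{3}{14} \approx 0.21429$)
$X{\left(y,N \right)} = 5 y$ ($X{\left(y,N \right)} = y + 4 y = 5 y$)
$f{\left(D,U \right)} = D$ ($f{\left(D,U \right)} = 0 + D = D$)
$\sqrt{X{\left(7,5 \right)} + f{\left(-3,b \right)}} \left(-141\right) = \sqrt{5 \cdot 7 - 3} \left(-141\right) = \sqrt{35 - 3} \left(-141\right) = \sqrt{32} \left(-141\right) = 4 \sqrt{2} \left(-141\right) = - 564 \sqrt{2}$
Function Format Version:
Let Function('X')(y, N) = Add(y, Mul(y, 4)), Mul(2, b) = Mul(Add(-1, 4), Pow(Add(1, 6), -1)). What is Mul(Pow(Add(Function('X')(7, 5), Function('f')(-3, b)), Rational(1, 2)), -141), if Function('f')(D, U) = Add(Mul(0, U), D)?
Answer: Mul(-564, Pow(2, Rational(1, 2))) ≈ -797.62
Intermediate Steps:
b = Rational(3, 14) (b = Mul(Rational(1, 2), Mul(Add(-1, 4), Pow(Add(1, 6), -1))) = Mul(Rational(1, 2), Mul(3, Pow(7, -1))) = Mul(Rational(1, 2), Mul(3, Rational(1, 7))) = Mul(Rational(1, 2), Rational(3, 7)) = Rational(3, 14) ≈ 0.21429)
Function('X')(y, N) = Mul(5, y) (Function('X')(y, N) = Add(y, Mul(4, y)) = Mul(5, y))
Function('f')(D, U) = D (Function('f')(D, U) = Add(0, D) = D)
Mul(Pow(Add(Function('X')(7, 5), Function('f')(-3, b)), Rational(1, 2)), -141) = Mul(Pow(Add(Mul(5, 7), -3), Rational(1, 2)), -141) = Mul(Pow(Add(35, -3), Rational(1, 2)), -141) = Mul(Pow(32, Rational(1, 2)), -141) = Mul(Mul(4, Pow(2, Rational(1, 2))), -141) = Mul(-564, Pow(2, Rational(1, 2)))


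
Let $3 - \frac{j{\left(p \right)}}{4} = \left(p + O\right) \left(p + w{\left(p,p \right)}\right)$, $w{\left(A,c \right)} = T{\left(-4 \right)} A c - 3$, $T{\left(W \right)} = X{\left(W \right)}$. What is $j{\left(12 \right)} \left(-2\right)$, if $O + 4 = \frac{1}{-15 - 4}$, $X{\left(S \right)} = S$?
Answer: $- \frac{685392}{19} \approx -36073.0$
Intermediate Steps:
$T{\left(W \right)} = W$
$w{\left(A,c \right)} = -3 - 4 A c$ ($w{\left(A,c \right)} = - 4 A c - 3 = -3 - 4 A c$)
$O = - \frac{77}{19}$ ($O = -4 + \frac{1}{-15 - 4} = -4 + \frac{1}{-19} = -4 - \frac{1}{19} = - \frac{77}{19} \approx -4.0526$)
$j{\left(p \right)} = 12 - 4 \left(- \frac{77}{19} + p\right) \left(-3 + p - 4 p^{2}\right)$ ($j{\left(p \right)} = 12 - 4 \left(p - \frac{77}{19}\right) \left(p - \left(3 + 4 p p\right)\right) = 12 - 4 \left(- \frac{77}{19} + p\right) \left(p - \left(3 + 4 p^{2}\right)\right) = 12 - 4 \left(- \frac{77}{19} + p\right) \left(-3 + p - 4 p^{2}\right)$)
$j{\left(12 \right)} \left(-2\right) = \left(- \frac{696}{19} + 16 \cdot 12^{3} - \frac{1308 \cdot 12^{2}}{19} + \frac{536}{19} \cdot 12\right) \left(-2\right) = \left(- \frac{696}{19} + 16 \cdot 1728 - \frac{188352}{19} + \frac{6432}{19}\right) \left(-2\right) = \left(- \frac{696}{19} + 27648 - \frac{188352}{19} + \frac{6432}{19}\right) \left(-2\right) = \frac{342696}{19} \left(-2\right) = - \frac{685392}{19}$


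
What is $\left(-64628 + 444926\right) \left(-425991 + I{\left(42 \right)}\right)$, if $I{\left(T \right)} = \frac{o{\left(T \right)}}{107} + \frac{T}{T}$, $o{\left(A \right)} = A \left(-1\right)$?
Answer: $- \frac{17334352489656}{107} \approx -1.62 \cdot 10^{11}$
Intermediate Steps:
$o{\left(A \right)} = - A$
$I{\left(T \right)} = 1 - \frac{T}{107}$ ($I{\left(T \right)} = \frac{\left(-1\right) T}{107} + \frac{T}{T} = - T \frac{1}{107} + 1 = - \frac{T}{107} + 1 = 1 - \frac{T}{107}$)
$\left(-64628 + 444926\right) \left(-425991 + I{\left(42 \right)}\right) = \left(-64628 + 444926\right) \left(-425991 + \left(1 - \frac{42}{107}\right)\right) = 380298 \left(-425991 + \left(1 - \frac{42}{107}\right)\right) = 380298 \left(-425991 + \frac{65}{107}\right) = 380298 \left(- \frac{45580972}{107}\right) = - \frac{17334352489656}{107}$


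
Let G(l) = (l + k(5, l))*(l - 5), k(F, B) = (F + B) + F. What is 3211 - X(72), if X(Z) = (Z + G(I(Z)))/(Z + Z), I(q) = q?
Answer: 225997/72 ≈ 3138.8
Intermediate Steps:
k(F, B) = B + 2*F (k(F, B) = (B + F) + F = B + 2*F)
G(l) = (-5 + l)*(10 + 2*l) (G(l) = (l + (l + 2*5))*(l - 5) = (l + (l + 10))*(-5 + l) = (l + (10 + l))*(-5 + l) = (10 + 2*l)*(-5 + l) = (-5 + l)*(10 + 2*l))
X(Z) = (-50 + Z + 2*Z**2)/(2*Z) (X(Z) = (Z + (-50 + 2*Z**2))/(Z + Z) = (-50 + Z + 2*Z**2)/((2*Z)) = (-50 + Z + 2*Z**2)*(1/(2*Z)) = (-50 + Z + 2*Z**2)/(2*Z))
3211 - X(72) = 3211 - (1/2 + 72 - 25/72) = 3211 - 1*5195/72 = 3211 - 5195/72 = 225997/72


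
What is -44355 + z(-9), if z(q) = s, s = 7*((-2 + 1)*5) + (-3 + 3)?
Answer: -44390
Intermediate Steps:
s = -35 (s = 7*(-1*5) + 0 = 7*(-5) + 0 = -35 + 0 = -35)
z(q) = -35
-44355 + z(-9) = -44355 - 35 = -44390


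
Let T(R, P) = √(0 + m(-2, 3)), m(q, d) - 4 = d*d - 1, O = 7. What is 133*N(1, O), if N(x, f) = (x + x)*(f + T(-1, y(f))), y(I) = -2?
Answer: 1862 + 532*√3 ≈ 2783.4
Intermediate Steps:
m(q, d) = 3 + d² (m(q, d) = 4 + (d*d - 1) = 4 + (d² - 1) = 4 + (-1 + d²) = 3 + d²)
T(R, P) = 2*√3 (T(R, P) = √(0 + (3 + 3²)) = √(0 + (3 + 9)) = √(0 + 12) = √12 = 2*√3)
N(x, f) = 2*x*(f + 2*√3) (N(x, f) = (x + x)*(f + 2*√3) = (2*x)*(f + 2*√3) = 2*x*(f + 2*√3))
133*N(1, O) = 133*(2*1*(7 + 2*√3)) = 133*(14 + 4*√3) = 1862 + 532*√3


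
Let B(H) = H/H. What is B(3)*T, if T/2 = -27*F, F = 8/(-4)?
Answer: 108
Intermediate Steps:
B(H) = 1
F = -2 (F = 8*(-1/4) = -2)
T = 108 (T = 2*(-27*(-2)) = 2*54 = 108)
B(3)*T = 1*108 = 108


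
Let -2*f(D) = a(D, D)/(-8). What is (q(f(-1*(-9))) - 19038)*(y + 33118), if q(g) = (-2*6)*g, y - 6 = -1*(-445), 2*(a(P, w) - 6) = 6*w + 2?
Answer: -1279885263/2 ≈ -6.3994e+8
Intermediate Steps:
a(P, w) = 7 + 3*w (a(P, w) = 6 + (6*w + 2)/2 = 6 + (2 + 6*w)/2 = 6 + (1 + 3*w) = 7 + 3*w)
f(D) = 7/16 + 3*D/16 (f(D) = -(7 + 3*D)/(2*(-8)) = -(7 + 3*D)*(-1)/(2*8) = -(-7/8 - 3*D/8)/2 = 7/16 + 3*D/16)
y = 451 (y = 6 - 1*(-445) = 6 + 445 = 451)
q(g) = -12*g
(q(f(-1*(-9))) - 19038)*(y + 33118) = (-12*(7/16 + 3*(-1*(-9))/16) - 19038)*(451 + 33118) = (-12*(7/16 + (3/16)*9) - 19038)*33569 = (-12*(7/16 + 27/16) - 19038)*33569 = (-12*17/8 - 19038)*33569 = (-51/2 - 19038)*33569 = -38127/2*33569 = -1279885263/2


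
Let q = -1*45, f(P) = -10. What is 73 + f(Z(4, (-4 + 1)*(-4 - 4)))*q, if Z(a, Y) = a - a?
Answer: 523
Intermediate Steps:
Z(a, Y) = 0
q = -45
73 + f(Z(4, (-4 + 1)*(-4 - 4)))*q = 73 - 10*(-45) = 73 + 450 = 523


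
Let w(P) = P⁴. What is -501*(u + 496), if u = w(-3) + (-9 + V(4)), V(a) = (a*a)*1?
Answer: -292584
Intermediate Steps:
V(a) = a² (V(a) = a²*1 = a²)
u = 88 (u = (-3)⁴ + (-9 + 4²) = 81 + (-9 + 16) = 81 + 7 = 88)
-501*(u + 496) = -501*(88 + 496) = -501*584 = -292584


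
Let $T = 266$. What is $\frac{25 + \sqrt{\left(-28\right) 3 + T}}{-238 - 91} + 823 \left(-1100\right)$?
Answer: $- \frac{297843725}{329} - \frac{\sqrt{182}}{329} \approx -9.053 \cdot 10^{5}$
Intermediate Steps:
$\frac{25 + \sqrt{\left(-28\right) 3 + T}}{-238 - 91} + 823 \left(-1100\right) = \frac{25 + \sqrt{\left(-28\right) 3 + 266}}{-238 - 91} + 823 \left(-1100\right) = \frac{25 + \sqrt{-84 + 266}}{-329} - 905300 = \left(25 + \sqrt{182}\right) \left(- \frac{1}{329}\right) - 905300 = \left(- \frac{25}{329} - \frac{\sqrt{182}}{329}\right) - 905300 = - \frac{297843725}{329} - \frac{\sqrt{182}}{329}$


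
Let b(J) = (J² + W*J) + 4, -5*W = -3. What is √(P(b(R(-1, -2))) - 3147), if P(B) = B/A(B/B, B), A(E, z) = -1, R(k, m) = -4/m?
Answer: I*√78905/5 ≈ 56.18*I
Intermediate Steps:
W = ⅗ (W = -⅕*(-3) = ⅗ ≈ 0.60000)
b(J) = 4 + J² + 3*J/5 (b(J) = (J² + 3*J/5) + 4 = 4 + J² + 3*J/5)
P(B) = -B (P(B) = B/(-1) = B*(-1) = -B)
√(P(b(R(-1, -2))) - 3147) = √(-(4 + (-4/(-2))² + 3*(-4/(-2))/5) - 3147) = √(-(4 + (-4*(-½))² + 3*(-4*(-½))/5) - 3147) = √(-(4 + 2² + (⅗)*2) - 3147) = √(-(4 + 4 + 6/5) - 3147) = √(-1*46/5 - 3147) = √(-46/5 - 3147) = √(-15781/5) = I*√78905/5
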